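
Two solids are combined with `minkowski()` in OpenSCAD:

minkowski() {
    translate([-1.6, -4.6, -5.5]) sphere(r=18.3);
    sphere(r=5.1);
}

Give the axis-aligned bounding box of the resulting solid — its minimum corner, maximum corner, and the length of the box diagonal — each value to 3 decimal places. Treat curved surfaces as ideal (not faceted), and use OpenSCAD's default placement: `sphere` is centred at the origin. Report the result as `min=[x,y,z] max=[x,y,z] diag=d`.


A = translate([-1.6, -4.6, -5.5]) sphere(r=18.3) → bbox [-19.9,-22.9,-23.8] .. [16.7,13.7,12.8]
B = sphere(r=5.1) → bbox [-5.1,-5.1,-5.1] .. [5.1,5.1,5.1]
lo = A.lo+B.lo = [-19.9-5.1, -22.9-5.1, -23.8-5.1] = [-25.000,-28.000,-28.900]
hi = A.hi+B.hi = [16.7+5.1, 13.7+5.1, 12.8+5.1] = [21.800,18.800,17.900]
diag = √(46.8²+46.8²+46.8²) = √6570.72 = 81.060

min=[-25.000,-28.000,-28.900] max=[21.800,18.800,17.900] diag=81.060


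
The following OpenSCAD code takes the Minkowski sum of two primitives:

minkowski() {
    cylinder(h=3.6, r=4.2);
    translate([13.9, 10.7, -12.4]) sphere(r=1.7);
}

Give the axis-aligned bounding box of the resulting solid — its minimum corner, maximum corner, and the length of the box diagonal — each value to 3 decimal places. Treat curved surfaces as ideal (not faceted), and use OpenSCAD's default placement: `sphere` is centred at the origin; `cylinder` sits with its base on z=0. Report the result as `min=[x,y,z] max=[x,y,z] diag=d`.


A = translate([13.9, 10.7, -12.4]) sphere(r=1.7) → bbox [12.2,9,-14.1] .. [15.6,12.4,-10.7]
B = cylinder(h=3.6, r=4.2) → bbox [-4.2,-4.2,0] .. [4.2,4.2,3.6]
lo = A.lo+B.lo = [12.2-4.2, 9-4.2, -14.1+0] = [8.000,4.800,-14.100]
hi = A.hi+B.hi = [15.6+4.2, 12.4+4.2, -10.7+3.6] = [19.800,16.600,-7.100]
diag = √(11.8²+11.8²+7²) = √327.48 = 18.096

min=[8.000,4.800,-14.100] max=[19.800,16.600,-7.100] diag=18.096


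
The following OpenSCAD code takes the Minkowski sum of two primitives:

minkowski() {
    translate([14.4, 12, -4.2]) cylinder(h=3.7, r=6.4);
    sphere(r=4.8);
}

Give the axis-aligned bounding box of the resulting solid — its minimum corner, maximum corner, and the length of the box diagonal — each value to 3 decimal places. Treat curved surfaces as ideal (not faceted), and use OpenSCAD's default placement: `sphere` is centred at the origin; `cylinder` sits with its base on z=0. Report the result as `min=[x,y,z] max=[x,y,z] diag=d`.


min=[3.200,0.800,-9.000] max=[25.600,23.200,4.300] diag=34.357

A = translate([14.4, 12, -4.2]) cylinder(h=3.7, r=6.4) → bbox [8,5.6,-4.2] .. [20.8,18.4,-0.5]
B = sphere(r=4.8) → bbox [-4.8,-4.8,-4.8] .. [4.8,4.8,4.8]
lo = A.lo+B.lo = [8-4.8, 5.6-4.8, -4.2-4.8] = [3.200,0.800,-9.000]
hi = A.hi+B.hi = [20.8+4.8, 18.4+4.8, -0.5+4.8] = [25.600,23.200,4.300]
diag = √(22.4²+22.4²+13.3²) = √1180.41 = 34.357


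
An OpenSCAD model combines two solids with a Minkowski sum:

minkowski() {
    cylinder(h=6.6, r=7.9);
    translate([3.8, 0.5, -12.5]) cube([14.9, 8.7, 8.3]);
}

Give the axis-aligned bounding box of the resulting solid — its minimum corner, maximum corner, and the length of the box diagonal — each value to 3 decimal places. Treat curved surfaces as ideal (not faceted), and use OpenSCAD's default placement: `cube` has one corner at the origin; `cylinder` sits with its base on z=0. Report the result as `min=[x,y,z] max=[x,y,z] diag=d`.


min=[-4.100,-7.400,-12.500] max=[26.600,17.100,2.400] diag=42.009

A = translate([3.8, 0.5, -12.5]) cube([14.9, 8.7, 8.3]) → bbox [3.8,0.5,-12.5] .. [18.7,9.2,-4.2]
B = cylinder(h=6.6, r=7.9) → bbox [-7.9,-7.9,0] .. [7.9,7.9,6.6]
lo = A.lo+B.lo = [3.8-7.9, 0.5-7.9, -12.5+0] = [-4.100,-7.400,-12.500]
hi = A.hi+B.hi = [18.7+7.9, 9.2+7.9, -4.2+6.6] = [26.600,17.100,2.400]
diag = √(30.7²+24.5²+14.9²) = √1764.75 = 42.009


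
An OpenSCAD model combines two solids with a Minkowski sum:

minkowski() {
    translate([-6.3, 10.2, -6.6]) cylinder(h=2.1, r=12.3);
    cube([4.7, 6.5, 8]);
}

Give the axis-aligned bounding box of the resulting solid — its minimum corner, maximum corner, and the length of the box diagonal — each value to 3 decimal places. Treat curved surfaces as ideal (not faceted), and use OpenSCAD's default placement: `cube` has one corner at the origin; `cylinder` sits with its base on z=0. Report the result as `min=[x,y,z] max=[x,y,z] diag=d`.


min=[-18.600,-2.100,-6.600] max=[10.700,29.000,3.500] diag=43.906

A = translate([-6.3, 10.2, -6.6]) cylinder(h=2.1, r=12.3) → bbox [-18.6,-2.1,-6.6] .. [6,22.5,-4.5]
B = cube([4.7, 6.5, 8]) → bbox [0,0,0] .. [4.7,6.5,8]
lo = A.lo+B.lo = [-18.6+0, -2.1+0, -6.6+0] = [-18.600,-2.100,-6.600]
hi = A.hi+B.hi = [6+4.7, 22.5+6.5, -4.5+8] = [10.700,29.000,3.500]
diag = √(29.3²+31.1²+10.1²) = √1927.71 = 43.906


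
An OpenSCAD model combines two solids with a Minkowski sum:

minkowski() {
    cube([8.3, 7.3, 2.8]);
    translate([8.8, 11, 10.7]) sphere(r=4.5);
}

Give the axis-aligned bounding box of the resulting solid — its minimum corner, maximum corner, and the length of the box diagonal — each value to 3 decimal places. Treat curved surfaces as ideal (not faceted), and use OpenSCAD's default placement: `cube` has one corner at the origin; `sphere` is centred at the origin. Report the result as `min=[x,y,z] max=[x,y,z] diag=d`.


A = translate([8.8, 11, 10.7]) sphere(r=4.5) → bbox [4.3,6.5,6.2] .. [13.3,15.5,15.2]
B = cube([8.3, 7.3, 2.8]) → bbox [0,0,0] .. [8.3,7.3,2.8]
lo = A.lo+B.lo = [4.3+0, 6.5+0, 6.2+0] = [4.300,6.500,6.200]
hi = A.hi+B.hi = [13.3+8.3, 15.5+7.3, 15.2+2.8] = [21.600,22.800,18.000]
diag = √(17.3²+16.3²+11.8²) = √704.22 = 26.537

min=[4.300,6.500,6.200] max=[21.600,22.800,18.000] diag=26.537


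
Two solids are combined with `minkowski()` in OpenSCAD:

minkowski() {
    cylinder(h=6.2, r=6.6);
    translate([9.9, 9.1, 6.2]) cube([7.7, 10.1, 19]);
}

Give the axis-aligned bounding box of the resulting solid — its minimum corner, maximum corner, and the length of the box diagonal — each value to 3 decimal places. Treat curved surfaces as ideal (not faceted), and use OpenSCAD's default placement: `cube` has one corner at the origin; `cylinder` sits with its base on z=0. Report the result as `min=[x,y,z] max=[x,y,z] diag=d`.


min=[3.300,2.500,6.200] max=[24.200,25.800,31.400] diag=40.184

A = translate([9.9, 9.1, 6.2]) cube([7.7, 10.1, 19]) → bbox [9.9,9.1,6.2] .. [17.6,19.2,25.2]
B = cylinder(h=6.2, r=6.6) → bbox [-6.6,-6.6,0] .. [6.6,6.6,6.2]
lo = A.lo+B.lo = [9.9-6.6, 9.1-6.6, 6.2+0] = [3.300,2.500,6.200]
hi = A.hi+B.hi = [17.6+6.6, 19.2+6.6, 25.2+6.2] = [24.200,25.800,31.400]
diag = √(20.9²+23.3²+25.2²) = √1614.74 = 40.184


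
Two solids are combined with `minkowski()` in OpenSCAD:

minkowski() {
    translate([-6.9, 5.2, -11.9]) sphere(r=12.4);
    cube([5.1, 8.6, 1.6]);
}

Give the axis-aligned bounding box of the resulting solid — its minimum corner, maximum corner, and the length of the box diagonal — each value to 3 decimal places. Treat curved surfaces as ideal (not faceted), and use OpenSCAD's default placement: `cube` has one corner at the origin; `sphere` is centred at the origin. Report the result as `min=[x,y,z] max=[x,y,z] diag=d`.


A = translate([-6.9, 5.2, -11.9]) sphere(r=12.4) → bbox [-19.3,-7.2,-24.3] .. [5.5,17.6,0.5]
B = cube([5.1, 8.6, 1.6]) → bbox [0,0,0] .. [5.1,8.6,1.6]
lo = A.lo+B.lo = [-19.3+0, -7.2+0, -24.3+0] = [-19.300,-7.200,-24.300]
hi = A.hi+B.hi = [5.5+5.1, 17.6+8.6, 0.5+1.6] = [10.600,26.200,2.100]
diag = √(29.9²+33.4²+26.4²) = √2706.53 = 52.024

min=[-19.300,-7.200,-24.300] max=[10.600,26.200,2.100] diag=52.024


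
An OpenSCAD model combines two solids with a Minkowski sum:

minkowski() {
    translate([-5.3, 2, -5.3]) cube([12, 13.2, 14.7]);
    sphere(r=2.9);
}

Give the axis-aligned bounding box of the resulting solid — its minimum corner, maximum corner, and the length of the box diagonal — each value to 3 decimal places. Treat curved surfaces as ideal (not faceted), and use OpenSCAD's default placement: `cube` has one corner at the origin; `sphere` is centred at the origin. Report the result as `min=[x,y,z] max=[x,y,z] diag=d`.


A = translate([-5.3, 2, -5.3]) cube([12, 13.2, 14.7]) → bbox [-5.3,2,-5.3] .. [6.7,15.2,9.4]
B = sphere(r=2.9) → bbox [-2.9,-2.9,-2.9] .. [2.9,2.9,2.9]
lo = A.lo+B.lo = [-5.3-2.9, 2-2.9, -5.3-2.9] = [-8.200,-0.900,-8.200]
hi = A.hi+B.hi = [6.7+2.9, 15.2+2.9, 9.4+2.9] = [9.600,18.100,12.300]
diag = √(17.8²+19²+20.5²) = √1098.09 = 33.137

min=[-8.200,-0.900,-8.200] max=[9.600,18.100,12.300] diag=33.137


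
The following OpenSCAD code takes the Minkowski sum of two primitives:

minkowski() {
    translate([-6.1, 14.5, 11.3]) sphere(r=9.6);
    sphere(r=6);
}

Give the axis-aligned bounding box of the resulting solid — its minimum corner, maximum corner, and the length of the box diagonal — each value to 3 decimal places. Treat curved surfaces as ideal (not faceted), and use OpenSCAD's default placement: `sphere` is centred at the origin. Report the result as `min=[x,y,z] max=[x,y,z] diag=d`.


min=[-21.700,-1.100,-4.300] max=[9.500,30.100,26.900] diag=54.040

A = translate([-6.1, 14.5, 11.3]) sphere(r=9.6) → bbox [-15.7,4.9,1.7] .. [3.5,24.1,20.9]
B = sphere(r=6) → bbox [-6,-6,-6] .. [6,6,6]
lo = A.lo+B.lo = [-15.7-6, 4.9-6, 1.7-6] = [-21.700,-1.100,-4.300]
hi = A.hi+B.hi = [3.5+6, 24.1+6, 20.9+6] = [9.500,30.100,26.900]
diag = √(31.2²+31.2²+31.2²) = √2920.32 = 54.040


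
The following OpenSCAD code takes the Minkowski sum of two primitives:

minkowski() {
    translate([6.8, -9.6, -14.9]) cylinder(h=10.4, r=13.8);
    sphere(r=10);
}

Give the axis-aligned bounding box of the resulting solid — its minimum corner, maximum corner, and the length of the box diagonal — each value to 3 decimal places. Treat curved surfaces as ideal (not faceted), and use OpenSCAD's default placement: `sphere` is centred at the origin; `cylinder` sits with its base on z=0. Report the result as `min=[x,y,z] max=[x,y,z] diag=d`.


min=[-17.000,-33.400,-24.900] max=[30.600,14.200,5.500] diag=73.863

A = translate([6.8, -9.6, -14.9]) cylinder(h=10.4, r=13.8) → bbox [-7,-23.4,-14.9] .. [20.6,4.2,-4.5]
B = sphere(r=10) → bbox [-10,-10,-10] .. [10,10,10]
lo = A.lo+B.lo = [-7-10, -23.4-10, -14.9-10] = [-17.000,-33.400,-24.900]
hi = A.hi+B.hi = [20.6+10, 4.2+10, -4.5+10] = [30.600,14.200,5.500]
diag = √(47.6²+47.6²+30.4²) = √5455.68 = 73.863


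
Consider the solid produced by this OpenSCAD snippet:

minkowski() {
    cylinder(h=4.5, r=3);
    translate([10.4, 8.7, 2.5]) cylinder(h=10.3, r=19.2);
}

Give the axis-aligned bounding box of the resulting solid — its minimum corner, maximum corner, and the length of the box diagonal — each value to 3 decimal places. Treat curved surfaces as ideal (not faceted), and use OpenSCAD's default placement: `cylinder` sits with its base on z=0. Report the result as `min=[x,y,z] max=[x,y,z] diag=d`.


A = translate([10.4, 8.7, 2.5]) cylinder(h=10.3, r=19.2) → bbox [-8.8,-10.5,2.5] .. [29.6,27.9,12.8]
B = cylinder(h=4.5, r=3) → bbox [-3,-3,0] .. [3,3,4.5]
lo = A.lo+B.lo = [-8.8-3, -10.5-3, 2.5+0] = [-11.800,-13.500,2.500]
hi = A.hi+B.hi = [29.6+3, 27.9+3, 12.8+4.5] = [32.600,30.900,17.300]
diag = √(44.4²+44.4²+14.8²) = √4161.76 = 64.512

min=[-11.800,-13.500,2.500] max=[32.600,30.900,17.300] diag=64.512


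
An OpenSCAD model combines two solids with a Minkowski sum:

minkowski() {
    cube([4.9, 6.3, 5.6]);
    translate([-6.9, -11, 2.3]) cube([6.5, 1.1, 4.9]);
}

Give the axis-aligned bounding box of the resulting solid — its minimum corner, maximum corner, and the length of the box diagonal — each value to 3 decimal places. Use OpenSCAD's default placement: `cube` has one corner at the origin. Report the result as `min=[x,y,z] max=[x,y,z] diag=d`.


A = translate([-6.9, -11, 2.3]) cube([6.5, 1.1, 4.9]) → bbox [-6.9,-11,2.3] .. [-0.4,-9.9,7.2]
B = cube([4.9, 6.3, 5.6]) → bbox [0,0,0] .. [4.9,6.3,5.6]
lo = A.lo+B.lo = [-6.9+0, -11+0, 2.3+0] = [-6.900,-11.000,2.300]
hi = A.hi+B.hi = [-0.4+4.9, -9.9+6.3, 7.2+5.6] = [4.500,-3.600,12.800]
diag = √(11.4²+7.4²+10.5²) = √294.97 = 17.175

min=[-6.900,-11.000,2.300] max=[4.500,-3.600,12.800] diag=17.175


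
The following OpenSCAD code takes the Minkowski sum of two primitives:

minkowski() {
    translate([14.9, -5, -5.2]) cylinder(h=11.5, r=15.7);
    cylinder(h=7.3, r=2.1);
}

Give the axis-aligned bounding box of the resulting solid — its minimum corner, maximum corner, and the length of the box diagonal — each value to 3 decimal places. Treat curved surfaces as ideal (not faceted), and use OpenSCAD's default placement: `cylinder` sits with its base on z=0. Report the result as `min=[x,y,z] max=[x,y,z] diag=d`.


A = translate([14.9, -5, -5.2]) cylinder(h=11.5, r=15.7) → bbox [-0.8,-20.7,-5.2] .. [30.6,10.7,6.3]
B = cylinder(h=7.3, r=2.1) → bbox [-2.1,-2.1,0] .. [2.1,2.1,7.3]
lo = A.lo+B.lo = [-0.8-2.1, -20.7-2.1, -5.2+0] = [-2.900,-22.800,-5.200]
hi = A.hi+B.hi = [30.6+2.1, 10.7+2.1, 6.3+7.3] = [32.700,12.800,13.600]
diag = √(35.6²+35.6²+18.8²) = √2888.16 = 53.742

min=[-2.900,-22.800,-5.200] max=[32.700,12.800,13.600] diag=53.742


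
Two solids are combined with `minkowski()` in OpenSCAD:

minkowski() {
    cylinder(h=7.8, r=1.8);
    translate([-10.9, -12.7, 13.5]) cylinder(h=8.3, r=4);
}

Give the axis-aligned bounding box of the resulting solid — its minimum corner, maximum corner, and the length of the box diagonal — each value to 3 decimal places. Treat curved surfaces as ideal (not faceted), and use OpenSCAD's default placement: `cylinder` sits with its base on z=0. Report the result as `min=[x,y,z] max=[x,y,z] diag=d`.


A = translate([-10.9, -12.7, 13.5]) cylinder(h=8.3, r=4) → bbox [-14.9,-16.7,13.5] .. [-6.9,-8.7,21.8]
B = cylinder(h=7.8, r=1.8) → bbox [-1.8,-1.8,0] .. [1.8,1.8,7.8]
lo = A.lo+B.lo = [-14.9-1.8, -16.7-1.8, 13.5+0] = [-16.700,-18.500,13.500]
hi = A.hi+B.hi = [-6.9+1.8, -8.7+1.8, 21.8+7.8] = [-5.100,-6.900,29.600]
diag = √(11.6²+11.6²+16.1²) = √528.33 = 22.985

min=[-16.700,-18.500,13.500] max=[-5.100,-6.900,29.600] diag=22.985


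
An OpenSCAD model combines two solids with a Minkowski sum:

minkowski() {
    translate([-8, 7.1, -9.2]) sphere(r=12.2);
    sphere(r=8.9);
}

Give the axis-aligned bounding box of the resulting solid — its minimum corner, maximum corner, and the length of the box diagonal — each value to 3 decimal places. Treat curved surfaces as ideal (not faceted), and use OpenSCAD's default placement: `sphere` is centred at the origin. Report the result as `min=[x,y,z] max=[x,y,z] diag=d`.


A = translate([-8, 7.1, -9.2]) sphere(r=12.2) → bbox [-20.2,-5.1,-21.4] .. [4.2,19.3,3]
B = sphere(r=8.9) → bbox [-8.9,-8.9,-8.9] .. [8.9,8.9,8.9]
lo = A.lo+B.lo = [-20.2-8.9, -5.1-8.9, -21.4-8.9] = [-29.100,-14.000,-30.300]
hi = A.hi+B.hi = [4.2+8.9, 19.3+8.9, 3+8.9] = [13.100,28.200,11.900]
diag = √(42.2²+42.2²+42.2²) = √5342.52 = 73.093

min=[-29.100,-14.000,-30.300] max=[13.100,28.200,11.900] diag=73.093


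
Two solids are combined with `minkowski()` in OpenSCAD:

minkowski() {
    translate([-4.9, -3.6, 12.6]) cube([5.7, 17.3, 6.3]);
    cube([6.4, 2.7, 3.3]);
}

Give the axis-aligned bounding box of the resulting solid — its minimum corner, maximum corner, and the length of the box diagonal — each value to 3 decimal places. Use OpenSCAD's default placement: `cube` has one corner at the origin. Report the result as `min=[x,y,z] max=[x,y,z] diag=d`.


A = translate([-4.9, -3.6, 12.6]) cube([5.7, 17.3, 6.3]) → bbox [-4.9,-3.6,12.6] .. [0.8,13.7,18.9]
B = cube([6.4, 2.7, 3.3]) → bbox [0,0,0] .. [6.4,2.7,3.3]
lo = A.lo+B.lo = [-4.9+0, -3.6+0, 12.6+0] = [-4.900,-3.600,12.600]
hi = A.hi+B.hi = [0.8+6.4, 13.7+2.7, 18.9+3.3] = [7.200,16.400,22.200]
diag = √(12.1²+20²+9.6²) = √638.57 = 25.270

min=[-4.900,-3.600,12.600] max=[7.200,16.400,22.200] diag=25.270


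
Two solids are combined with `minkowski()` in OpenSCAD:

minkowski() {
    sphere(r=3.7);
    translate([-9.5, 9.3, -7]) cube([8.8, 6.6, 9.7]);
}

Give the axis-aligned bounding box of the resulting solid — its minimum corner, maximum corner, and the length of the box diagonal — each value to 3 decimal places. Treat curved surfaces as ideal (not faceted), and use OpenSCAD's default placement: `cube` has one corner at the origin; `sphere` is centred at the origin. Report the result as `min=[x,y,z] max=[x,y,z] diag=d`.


A = translate([-9.5, 9.3, -7]) cube([8.8, 6.6, 9.7]) → bbox [-9.5,9.3,-7] .. [-0.7,15.9,2.7]
B = sphere(r=3.7) → bbox [-3.7,-3.7,-3.7] .. [3.7,3.7,3.7]
lo = A.lo+B.lo = [-9.5-3.7, 9.3-3.7, -7-3.7] = [-13.200,5.600,-10.700]
hi = A.hi+B.hi = [-0.7+3.7, 15.9+3.7, 2.7+3.7] = [3.000,19.600,6.400]
diag = √(16.2²+14²+17.1²) = √750.85 = 27.402

min=[-13.200,5.600,-10.700] max=[3.000,19.600,6.400] diag=27.402


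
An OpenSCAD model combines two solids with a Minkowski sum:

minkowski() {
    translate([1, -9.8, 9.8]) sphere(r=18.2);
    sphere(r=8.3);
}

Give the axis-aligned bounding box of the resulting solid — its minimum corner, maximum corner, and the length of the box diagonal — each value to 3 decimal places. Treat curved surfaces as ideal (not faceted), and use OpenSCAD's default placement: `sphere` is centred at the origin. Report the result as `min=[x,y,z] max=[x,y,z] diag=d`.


A = translate([1, -9.8, 9.8]) sphere(r=18.2) → bbox [-17.2,-28,-8.4] .. [19.2,8.4,28]
B = sphere(r=8.3) → bbox [-8.3,-8.3,-8.3] .. [8.3,8.3,8.3]
lo = A.lo+B.lo = [-17.2-8.3, -28-8.3, -8.4-8.3] = [-25.500,-36.300,-16.700]
hi = A.hi+B.hi = [19.2+8.3, 8.4+8.3, 28+8.3] = [27.500,16.700,36.300]
diag = √(53²+53²+53²) = √8427 = 91.799

min=[-25.500,-36.300,-16.700] max=[27.500,16.700,36.300] diag=91.799


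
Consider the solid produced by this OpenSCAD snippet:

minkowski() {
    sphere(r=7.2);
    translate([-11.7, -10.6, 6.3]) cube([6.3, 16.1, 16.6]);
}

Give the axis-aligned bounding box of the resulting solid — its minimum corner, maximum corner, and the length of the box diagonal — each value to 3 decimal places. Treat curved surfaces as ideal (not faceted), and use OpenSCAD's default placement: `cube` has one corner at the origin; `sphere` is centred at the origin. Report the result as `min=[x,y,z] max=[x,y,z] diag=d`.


min=[-18.900,-17.800,-0.900] max=[1.800,12.700,30.100] diag=48.164

A = translate([-11.7, -10.6, 6.3]) cube([6.3, 16.1, 16.6]) → bbox [-11.7,-10.6,6.3] .. [-5.4,5.5,22.9]
B = sphere(r=7.2) → bbox [-7.2,-7.2,-7.2] .. [7.2,7.2,7.2]
lo = A.lo+B.lo = [-11.7-7.2, -10.6-7.2, 6.3-7.2] = [-18.900,-17.800,-0.900]
hi = A.hi+B.hi = [-5.4+7.2, 5.5+7.2, 22.9+7.2] = [1.800,12.700,30.100]
diag = √(20.7²+30.5²+31²) = √2319.74 = 48.164


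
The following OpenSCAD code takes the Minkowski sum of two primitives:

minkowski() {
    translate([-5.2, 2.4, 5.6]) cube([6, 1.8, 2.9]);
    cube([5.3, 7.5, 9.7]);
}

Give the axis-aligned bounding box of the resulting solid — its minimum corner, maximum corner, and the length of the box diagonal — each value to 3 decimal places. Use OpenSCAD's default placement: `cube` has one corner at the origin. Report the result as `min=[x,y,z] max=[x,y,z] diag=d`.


min=[-5.200,2.400,5.600] max=[6.100,11.700,18.200] diag=19.312

A = translate([-5.2, 2.4, 5.6]) cube([6, 1.8, 2.9]) → bbox [-5.2,2.4,5.6] .. [0.8,4.2,8.5]
B = cube([5.3, 7.5, 9.7]) → bbox [0,0,0] .. [5.3,7.5,9.7]
lo = A.lo+B.lo = [-5.2+0, 2.4+0, 5.6+0] = [-5.200,2.400,5.600]
hi = A.hi+B.hi = [0.8+5.3, 4.2+7.5, 8.5+9.7] = [6.100,11.700,18.200]
diag = √(11.3²+9.3²+12.6²) = √372.94 = 19.312


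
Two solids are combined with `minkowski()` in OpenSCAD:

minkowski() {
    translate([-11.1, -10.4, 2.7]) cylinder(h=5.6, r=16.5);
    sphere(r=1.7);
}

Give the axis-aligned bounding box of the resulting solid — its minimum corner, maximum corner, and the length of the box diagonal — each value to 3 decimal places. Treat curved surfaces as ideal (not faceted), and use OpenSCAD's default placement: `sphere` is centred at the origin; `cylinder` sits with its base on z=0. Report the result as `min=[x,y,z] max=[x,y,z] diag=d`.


A = translate([-11.1, -10.4, 2.7]) cylinder(h=5.6, r=16.5) → bbox [-27.6,-26.9,2.7] .. [5.4,6.1,8.3]
B = sphere(r=1.7) → bbox [-1.7,-1.7,-1.7] .. [1.7,1.7,1.7]
lo = A.lo+B.lo = [-27.6-1.7, -26.9-1.7, 2.7-1.7] = [-29.300,-28.600,1.000]
hi = A.hi+B.hi = [5.4+1.7, 6.1+1.7, 8.3+1.7] = [7.100,7.800,10.000]
diag = √(36.4²+36.4²+9²) = √2730.92 = 52.258

min=[-29.300,-28.600,1.000] max=[7.100,7.800,10.000] diag=52.258


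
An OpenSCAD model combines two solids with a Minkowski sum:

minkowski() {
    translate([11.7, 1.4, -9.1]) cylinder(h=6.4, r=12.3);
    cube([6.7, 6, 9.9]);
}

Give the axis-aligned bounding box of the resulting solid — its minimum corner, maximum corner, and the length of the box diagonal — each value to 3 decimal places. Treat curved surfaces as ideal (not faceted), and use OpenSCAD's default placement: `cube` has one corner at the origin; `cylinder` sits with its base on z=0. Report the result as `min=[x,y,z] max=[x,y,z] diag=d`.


A = translate([11.7, 1.4, -9.1]) cylinder(h=6.4, r=12.3) → bbox [-0.6,-10.9,-9.1] .. [24,13.7,-2.7]
B = cube([6.7, 6, 9.9]) → bbox [0,0,0] .. [6.7,6,9.9]
lo = A.lo+B.lo = [-0.6+0, -10.9+0, -9.1+0] = [-0.600,-10.900,-9.100]
hi = A.hi+B.hi = [24+6.7, 13.7+6, -2.7+9.9] = [30.700,19.700,7.200]
diag = √(31.3²+30.6²+16.3²) = √2181.74 = 46.709

min=[-0.600,-10.900,-9.100] max=[30.700,19.700,7.200] diag=46.709


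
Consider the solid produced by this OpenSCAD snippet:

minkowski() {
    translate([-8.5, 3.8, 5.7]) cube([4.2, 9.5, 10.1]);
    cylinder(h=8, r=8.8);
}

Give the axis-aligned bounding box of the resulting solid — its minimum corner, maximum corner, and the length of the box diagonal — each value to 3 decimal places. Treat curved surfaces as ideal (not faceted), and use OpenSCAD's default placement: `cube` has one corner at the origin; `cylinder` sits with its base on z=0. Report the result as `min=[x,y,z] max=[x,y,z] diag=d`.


A = translate([-8.5, 3.8, 5.7]) cube([4.2, 9.5, 10.1]) → bbox [-8.5,3.8,5.7] .. [-4.3,13.3,15.8]
B = cylinder(h=8, r=8.8) → bbox [-8.8,-8.8,0] .. [8.8,8.8,8]
lo = A.lo+B.lo = [-8.5-8.8, 3.8-8.8, 5.7+0] = [-17.300,-5.000,5.700]
hi = A.hi+B.hi = [-4.3+8.8, 13.3+8.8, 15.8+8] = [4.500,22.100,23.800]
diag = √(21.8²+27.1²+18.1²) = √1537.26 = 39.208

min=[-17.300,-5.000,5.700] max=[4.500,22.100,23.800] diag=39.208


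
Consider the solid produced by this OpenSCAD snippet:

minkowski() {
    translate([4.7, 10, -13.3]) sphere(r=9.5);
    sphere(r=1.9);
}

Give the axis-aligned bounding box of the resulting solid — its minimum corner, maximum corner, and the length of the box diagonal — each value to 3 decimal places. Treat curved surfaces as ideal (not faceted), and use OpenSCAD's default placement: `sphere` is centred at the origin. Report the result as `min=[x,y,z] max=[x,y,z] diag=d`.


min=[-6.700,-1.400,-24.700] max=[16.100,21.400,-1.900] diag=39.491

A = translate([4.7, 10, -13.3]) sphere(r=9.5) → bbox [-4.8,0.5,-22.8] .. [14.2,19.5,-3.8]
B = sphere(r=1.9) → bbox [-1.9,-1.9,-1.9] .. [1.9,1.9,1.9]
lo = A.lo+B.lo = [-4.8-1.9, 0.5-1.9, -22.8-1.9] = [-6.700,-1.400,-24.700]
hi = A.hi+B.hi = [14.2+1.9, 19.5+1.9, -3.8+1.9] = [16.100,21.400,-1.900]
diag = √(22.8²+22.8²+22.8²) = √1559.52 = 39.491


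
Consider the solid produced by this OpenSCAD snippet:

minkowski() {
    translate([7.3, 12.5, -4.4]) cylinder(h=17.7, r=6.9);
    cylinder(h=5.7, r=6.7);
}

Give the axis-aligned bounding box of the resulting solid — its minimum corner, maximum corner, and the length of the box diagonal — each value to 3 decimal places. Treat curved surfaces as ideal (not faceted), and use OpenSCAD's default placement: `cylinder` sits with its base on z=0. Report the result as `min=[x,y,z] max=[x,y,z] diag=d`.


min=[-6.300,-1.100,-4.400] max=[20.900,26.100,19.000] diag=45.025

A = translate([7.3, 12.5, -4.4]) cylinder(h=17.7, r=6.9) → bbox [0.4,5.6,-4.4] .. [14.2,19.4,13.3]
B = cylinder(h=5.7, r=6.7) → bbox [-6.7,-6.7,0] .. [6.7,6.7,5.7]
lo = A.lo+B.lo = [0.4-6.7, 5.6-6.7, -4.4+0] = [-6.300,-1.100,-4.400]
hi = A.hi+B.hi = [14.2+6.7, 19.4+6.7, 13.3+5.7] = [20.900,26.100,19.000]
diag = √(27.2²+27.2²+23.4²) = √2027.24 = 45.025


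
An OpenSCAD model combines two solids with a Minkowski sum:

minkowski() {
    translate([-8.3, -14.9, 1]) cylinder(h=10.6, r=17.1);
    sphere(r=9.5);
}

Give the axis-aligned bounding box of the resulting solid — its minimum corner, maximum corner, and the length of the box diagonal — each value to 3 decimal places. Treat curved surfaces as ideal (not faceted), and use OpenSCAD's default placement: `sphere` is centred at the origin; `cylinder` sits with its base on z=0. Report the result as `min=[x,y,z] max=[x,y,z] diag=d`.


min=[-34.900,-41.500,-8.500] max=[18.300,11.700,21.100] diag=80.849

A = translate([-8.3, -14.9, 1]) cylinder(h=10.6, r=17.1) → bbox [-25.4,-32,1] .. [8.8,2.2,11.6]
B = sphere(r=9.5) → bbox [-9.5,-9.5,-9.5] .. [9.5,9.5,9.5]
lo = A.lo+B.lo = [-25.4-9.5, -32-9.5, 1-9.5] = [-34.900,-41.500,-8.500]
hi = A.hi+B.hi = [8.8+9.5, 2.2+9.5, 11.6+9.5] = [18.300,11.700,21.100]
diag = √(53.2²+53.2²+29.6²) = √6536.64 = 80.849


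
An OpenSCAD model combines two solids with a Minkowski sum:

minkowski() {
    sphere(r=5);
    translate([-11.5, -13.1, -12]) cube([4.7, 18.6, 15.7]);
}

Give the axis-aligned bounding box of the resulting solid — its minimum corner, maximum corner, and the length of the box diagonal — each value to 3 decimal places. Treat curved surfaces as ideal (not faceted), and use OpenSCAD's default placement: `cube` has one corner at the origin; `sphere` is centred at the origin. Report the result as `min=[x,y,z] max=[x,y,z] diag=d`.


A = translate([-11.5, -13.1, -12]) cube([4.7, 18.6, 15.7]) → bbox [-11.5,-13.1,-12] .. [-6.8,5.5,3.7]
B = sphere(r=5) → bbox [-5,-5,-5] .. [5,5,5]
lo = A.lo+B.lo = [-11.5-5, -13.1-5, -12-5] = [-16.500,-18.100,-17.000]
hi = A.hi+B.hi = [-6.8+5, 5.5+5, 3.7+5] = [-1.800,10.500,8.700]
diag = √(14.7²+28.6²+25.7²) = √1694.54 = 41.165

min=[-16.500,-18.100,-17.000] max=[-1.800,10.500,8.700] diag=41.165


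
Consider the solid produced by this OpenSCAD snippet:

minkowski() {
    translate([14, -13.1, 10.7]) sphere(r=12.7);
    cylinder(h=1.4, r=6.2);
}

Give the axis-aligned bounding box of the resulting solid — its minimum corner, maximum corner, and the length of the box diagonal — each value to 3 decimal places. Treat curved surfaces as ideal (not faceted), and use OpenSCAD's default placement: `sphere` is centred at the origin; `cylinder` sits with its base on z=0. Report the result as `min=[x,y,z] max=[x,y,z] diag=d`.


min=[-4.900,-32.000,-2.000] max=[32.900,5.800,24.800] diag=59.799

A = translate([14, -13.1, 10.7]) sphere(r=12.7) → bbox [1.3,-25.8,-2] .. [26.7,-0.4,23.4]
B = cylinder(h=1.4, r=6.2) → bbox [-6.2,-6.2,0] .. [6.2,6.2,1.4]
lo = A.lo+B.lo = [1.3-6.2, -25.8-6.2, -2+0] = [-4.900,-32.000,-2.000]
hi = A.hi+B.hi = [26.7+6.2, -0.4+6.2, 23.4+1.4] = [32.900,5.800,24.800]
diag = √(37.8²+37.8²+26.8²) = √3575.92 = 59.799


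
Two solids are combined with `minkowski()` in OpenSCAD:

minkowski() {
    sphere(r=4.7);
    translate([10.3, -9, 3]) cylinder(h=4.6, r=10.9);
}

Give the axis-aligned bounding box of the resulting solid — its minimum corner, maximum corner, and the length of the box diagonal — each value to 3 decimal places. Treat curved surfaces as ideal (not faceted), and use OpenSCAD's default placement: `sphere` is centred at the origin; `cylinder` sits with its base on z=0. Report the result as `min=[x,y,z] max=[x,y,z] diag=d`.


min=[-5.300,-24.600,-1.700] max=[25.900,6.600,12.300] diag=46.291

A = translate([10.3, -9, 3]) cylinder(h=4.6, r=10.9) → bbox [-0.6,-19.9,3] .. [21.2,1.9,7.6]
B = sphere(r=4.7) → bbox [-4.7,-4.7,-4.7] .. [4.7,4.7,4.7]
lo = A.lo+B.lo = [-0.6-4.7, -19.9-4.7, 3-4.7] = [-5.300,-24.600,-1.700]
hi = A.hi+B.hi = [21.2+4.7, 1.9+4.7, 7.6+4.7] = [25.900,6.600,12.300]
diag = √(31.2²+31.2²+14²) = √2142.88 = 46.291


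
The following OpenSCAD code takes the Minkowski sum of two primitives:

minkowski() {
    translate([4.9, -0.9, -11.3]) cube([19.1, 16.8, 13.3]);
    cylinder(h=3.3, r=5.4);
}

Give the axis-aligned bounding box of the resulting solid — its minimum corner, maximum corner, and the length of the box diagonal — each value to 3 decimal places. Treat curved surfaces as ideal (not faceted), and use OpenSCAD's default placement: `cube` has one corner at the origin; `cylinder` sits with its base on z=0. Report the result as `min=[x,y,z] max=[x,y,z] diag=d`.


min=[-0.500,-6.300,-11.300] max=[29.400,21.300,5.300] diag=43.947

A = translate([4.9, -0.9, -11.3]) cube([19.1, 16.8, 13.3]) → bbox [4.9,-0.9,-11.3] .. [24,15.9,2]
B = cylinder(h=3.3, r=5.4) → bbox [-5.4,-5.4,0] .. [5.4,5.4,3.3]
lo = A.lo+B.lo = [4.9-5.4, -0.9-5.4, -11.3+0] = [-0.500,-6.300,-11.300]
hi = A.hi+B.hi = [24+5.4, 15.9+5.4, 2+3.3] = [29.400,21.300,5.300]
diag = √(29.9²+27.6²+16.6²) = √1931.33 = 43.947


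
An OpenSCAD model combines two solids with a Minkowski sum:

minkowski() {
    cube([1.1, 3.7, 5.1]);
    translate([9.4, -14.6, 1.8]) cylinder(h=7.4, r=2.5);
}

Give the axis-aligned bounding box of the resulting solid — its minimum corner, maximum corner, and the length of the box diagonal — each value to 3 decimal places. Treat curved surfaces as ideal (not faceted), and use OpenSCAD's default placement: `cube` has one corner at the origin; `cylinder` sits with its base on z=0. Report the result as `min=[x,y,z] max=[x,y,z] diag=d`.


min=[6.900,-17.100,1.800] max=[13.000,-8.400,14.300] diag=16.406

A = translate([9.4, -14.6, 1.8]) cylinder(h=7.4, r=2.5) → bbox [6.9,-17.1,1.8] .. [11.9,-12.1,9.2]
B = cube([1.1, 3.7, 5.1]) → bbox [0,0,0] .. [1.1,3.7,5.1]
lo = A.lo+B.lo = [6.9+0, -17.1+0, 1.8+0] = [6.900,-17.100,1.800]
hi = A.hi+B.hi = [11.9+1.1, -12.1+3.7, 9.2+5.1] = [13.000,-8.400,14.300]
diag = √(6.1²+8.7²+12.5²) = √269.15 = 16.406


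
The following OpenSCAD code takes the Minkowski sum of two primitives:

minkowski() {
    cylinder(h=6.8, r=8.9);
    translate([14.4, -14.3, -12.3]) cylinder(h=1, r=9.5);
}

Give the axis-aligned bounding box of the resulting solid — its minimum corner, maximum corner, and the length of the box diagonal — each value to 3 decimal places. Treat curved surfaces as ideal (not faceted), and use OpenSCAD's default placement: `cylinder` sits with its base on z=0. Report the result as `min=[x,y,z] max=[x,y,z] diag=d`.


A = translate([14.4, -14.3, -12.3]) cylinder(h=1, r=9.5) → bbox [4.9,-23.8,-12.3] .. [23.9,-4.8,-11.3]
B = cylinder(h=6.8, r=8.9) → bbox [-8.9,-8.9,0] .. [8.9,8.9,6.8]
lo = A.lo+B.lo = [4.9-8.9, -23.8-8.9, -12.3+0] = [-4.000,-32.700,-12.300]
hi = A.hi+B.hi = [23.9+8.9, -4.8+8.9, -11.3+6.8] = [32.800,4.100,-4.500]
diag = √(36.8²+36.8²+7.8²) = √2769.32 = 52.624

min=[-4.000,-32.700,-12.300] max=[32.800,4.100,-4.500] diag=52.624


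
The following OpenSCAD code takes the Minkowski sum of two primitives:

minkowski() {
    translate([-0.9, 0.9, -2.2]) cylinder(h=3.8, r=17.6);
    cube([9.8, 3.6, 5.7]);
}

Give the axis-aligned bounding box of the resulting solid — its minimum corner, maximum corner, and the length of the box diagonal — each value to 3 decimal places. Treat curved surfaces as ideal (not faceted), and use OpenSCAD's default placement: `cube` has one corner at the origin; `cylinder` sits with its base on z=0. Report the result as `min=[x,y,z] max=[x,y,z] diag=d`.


min=[-18.500,-16.700,-2.200] max=[26.500,22.100,7.300] diag=60.172

A = translate([-0.9, 0.9, -2.2]) cylinder(h=3.8, r=17.6) → bbox [-18.5,-16.7,-2.2] .. [16.7,18.5,1.6]
B = cube([9.8, 3.6, 5.7]) → bbox [0,0,0] .. [9.8,3.6,5.7]
lo = A.lo+B.lo = [-18.5+0, -16.7+0, -2.2+0] = [-18.500,-16.700,-2.200]
hi = A.hi+B.hi = [16.7+9.8, 18.5+3.6, 1.6+5.7] = [26.500,22.100,7.300]
diag = √(45²+38.8²+9.5²) = √3620.69 = 60.172


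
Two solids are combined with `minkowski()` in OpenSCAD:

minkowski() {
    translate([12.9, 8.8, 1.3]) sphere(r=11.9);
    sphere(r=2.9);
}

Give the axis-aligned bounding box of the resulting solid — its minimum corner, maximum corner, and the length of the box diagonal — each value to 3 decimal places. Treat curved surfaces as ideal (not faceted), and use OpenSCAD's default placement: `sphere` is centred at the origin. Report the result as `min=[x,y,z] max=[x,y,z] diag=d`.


min=[-1.900,-6.000,-13.500] max=[27.700,23.600,16.100] diag=51.269

A = translate([12.9, 8.8, 1.3]) sphere(r=11.9) → bbox [1,-3.1,-10.6] .. [24.8,20.7,13.2]
B = sphere(r=2.9) → bbox [-2.9,-2.9,-2.9] .. [2.9,2.9,2.9]
lo = A.lo+B.lo = [1-2.9, -3.1-2.9, -10.6-2.9] = [-1.900,-6.000,-13.500]
hi = A.hi+B.hi = [24.8+2.9, 20.7+2.9, 13.2+2.9] = [27.700,23.600,16.100]
diag = √(29.6²+29.6²+29.6²) = √2628.48 = 51.269


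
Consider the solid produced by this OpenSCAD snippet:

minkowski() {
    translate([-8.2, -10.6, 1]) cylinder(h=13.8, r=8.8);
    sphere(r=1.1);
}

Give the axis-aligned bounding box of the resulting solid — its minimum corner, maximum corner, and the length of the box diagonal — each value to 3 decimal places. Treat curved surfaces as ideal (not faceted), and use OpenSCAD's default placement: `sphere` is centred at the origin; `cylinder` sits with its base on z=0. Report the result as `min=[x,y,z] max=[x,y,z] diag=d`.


min=[-18.100,-20.500,-0.100] max=[1.700,-0.700,15.900] diag=32.250

A = translate([-8.2, -10.6, 1]) cylinder(h=13.8, r=8.8) → bbox [-17,-19.4,1] .. [0.6,-1.8,14.8]
B = sphere(r=1.1) → bbox [-1.1,-1.1,-1.1] .. [1.1,1.1,1.1]
lo = A.lo+B.lo = [-17-1.1, -19.4-1.1, 1-1.1] = [-18.100,-20.500,-0.100]
hi = A.hi+B.hi = [0.6+1.1, -1.8+1.1, 14.8+1.1] = [1.700,-0.700,15.900]
diag = √(19.8²+19.8²+16²) = √1040.08 = 32.250


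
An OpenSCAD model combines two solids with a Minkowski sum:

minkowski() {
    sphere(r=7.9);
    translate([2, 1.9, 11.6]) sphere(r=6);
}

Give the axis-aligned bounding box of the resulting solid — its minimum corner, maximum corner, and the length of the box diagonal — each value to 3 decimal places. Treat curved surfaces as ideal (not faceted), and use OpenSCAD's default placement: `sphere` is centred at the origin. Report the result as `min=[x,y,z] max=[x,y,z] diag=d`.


A = translate([2, 1.9, 11.6]) sphere(r=6) → bbox [-4,-4.1,5.6] .. [8,7.9,17.6]
B = sphere(r=7.9) → bbox [-7.9,-7.9,-7.9] .. [7.9,7.9,7.9]
lo = A.lo+B.lo = [-4-7.9, -4.1-7.9, 5.6-7.9] = [-11.900,-12.000,-2.300]
hi = A.hi+B.hi = [8+7.9, 7.9+7.9, 17.6+7.9] = [15.900,15.800,25.500]
diag = √(27.8²+27.8²+27.8²) = √2318.52 = 48.151

min=[-11.900,-12.000,-2.300] max=[15.900,15.800,25.500] diag=48.151


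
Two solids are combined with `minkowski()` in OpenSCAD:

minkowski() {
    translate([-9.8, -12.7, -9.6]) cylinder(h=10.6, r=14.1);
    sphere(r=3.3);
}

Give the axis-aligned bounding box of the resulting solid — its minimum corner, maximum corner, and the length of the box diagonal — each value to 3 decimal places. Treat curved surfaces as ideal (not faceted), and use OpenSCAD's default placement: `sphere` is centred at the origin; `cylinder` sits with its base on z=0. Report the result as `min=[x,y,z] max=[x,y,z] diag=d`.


min=[-27.200,-30.100,-12.900] max=[7.600,4.700,4.300] diag=52.134

A = translate([-9.8, -12.7, -9.6]) cylinder(h=10.6, r=14.1) → bbox [-23.9,-26.8,-9.6] .. [4.3,1.4,1]
B = sphere(r=3.3) → bbox [-3.3,-3.3,-3.3] .. [3.3,3.3,3.3]
lo = A.lo+B.lo = [-23.9-3.3, -26.8-3.3, -9.6-3.3] = [-27.200,-30.100,-12.900]
hi = A.hi+B.hi = [4.3+3.3, 1.4+3.3, 1+3.3] = [7.600,4.700,4.300]
diag = √(34.8²+34.8²+17.2²) = √2717.92 = 52.134


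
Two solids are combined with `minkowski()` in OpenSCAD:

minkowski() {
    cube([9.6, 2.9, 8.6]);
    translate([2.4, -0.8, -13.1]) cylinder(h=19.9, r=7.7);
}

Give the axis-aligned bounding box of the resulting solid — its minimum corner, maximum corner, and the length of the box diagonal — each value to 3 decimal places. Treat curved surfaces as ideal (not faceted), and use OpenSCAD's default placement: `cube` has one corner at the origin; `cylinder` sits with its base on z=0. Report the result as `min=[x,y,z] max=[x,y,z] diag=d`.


A = translate([2.4, -0.8, -13.1]) cylinder(h=19.9, r=7.7) → bbox [-5.3,-8.5,-13.1] .. [10.1,6.9,6.8]
B = cube([9.6, 2.9, 8.6]) → bbox [0,0,0] .. [9.6,2.9,8.6]
lo = A.lo+B.lo = [-5.3+0, -8.5+0, -13.1+0] = [-5.300,-8.500,-13.100]
hi = A.hi+B.hi = [10.1+9.6, 6.9+2.9, 6.8+8.6] = [19.700,9.800,15.400]
diag = √(25²+18.3²+28.5²) = √1772.14 = 42.097

min=[-5.300,-8.500,-13.100] max=[19.700,9.800,15.400] diag=42.097


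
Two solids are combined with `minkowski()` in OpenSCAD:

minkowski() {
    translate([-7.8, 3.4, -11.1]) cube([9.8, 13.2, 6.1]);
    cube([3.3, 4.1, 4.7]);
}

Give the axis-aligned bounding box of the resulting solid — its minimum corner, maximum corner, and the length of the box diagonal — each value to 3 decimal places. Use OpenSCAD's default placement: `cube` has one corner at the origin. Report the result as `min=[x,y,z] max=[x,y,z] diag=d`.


min=[-7.800,3.400,-11.100] max=[5.300,20.700,-0.300] diag=24.239

A = translate([-7.8, 3.4, -11.1]) cube([9.8, 13.2, 6.1]) → bbox [-7.8,3.4,-11.1] .. [2,16.6,-5]
B = cube([3.3, 4.1, 4.7]) → bbox [0,0,0] .. [3.3,4.1,4.7]
lo = A.lo+B.lo = [-7.8+0, 3.4+0, -11.1+0] = [-7.800,3.400,-11.100]
hi = A.hi+B.hi = [2+3.3, 16.6+4.1, -5+4.7] = [5.300,20.700,-0.300]
diag = √(13.1²+17.3²+10.8²) = √587.54 = 24.239


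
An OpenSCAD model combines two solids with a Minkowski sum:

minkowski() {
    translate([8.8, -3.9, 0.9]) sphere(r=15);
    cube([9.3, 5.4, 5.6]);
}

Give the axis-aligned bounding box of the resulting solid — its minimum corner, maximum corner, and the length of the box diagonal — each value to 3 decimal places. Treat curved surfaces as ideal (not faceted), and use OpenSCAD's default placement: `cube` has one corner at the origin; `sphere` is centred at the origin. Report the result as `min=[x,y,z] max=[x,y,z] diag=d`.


A = translate([8.8, -3.9, 0.9]) sphere(r=15) → bbox [-6.2,-18.9,-14.1] .. [23.8,11.1,15.9]
B = cube([9.3, 5.4, 5.6]) → bbox [0,0,0] .. [9.3,5.4,5.6]
lo = A.lo+B.lo = [-6.2+0, -18.9+0, -14.1+0] = [-6.200,-18.900,-14.100]
hi = A.hi+B.hi = [23.8+9.3, 11.1+5.4, 15.9+5.6] = [33.100,16.500,21.500]
diag = √(39.3²+35.4²+35.6²) = √4065.01 = 63.757

min=[-6.200,-18.900,-14.100] max=[33.100,16.500,21.500] diag=63.757


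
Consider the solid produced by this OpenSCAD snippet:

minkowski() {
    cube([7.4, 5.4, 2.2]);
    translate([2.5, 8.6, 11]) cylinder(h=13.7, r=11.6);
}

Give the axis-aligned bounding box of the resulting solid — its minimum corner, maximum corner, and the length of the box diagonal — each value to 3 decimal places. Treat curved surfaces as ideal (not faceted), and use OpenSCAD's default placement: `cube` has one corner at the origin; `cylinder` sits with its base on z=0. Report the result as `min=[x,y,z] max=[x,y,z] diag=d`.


min=[-9.100,-3.000,11.000] max=[21.500,25.600,26.900] diag=44.801

A = translate([2.5, 8.6, 11]) cylinder(h=13.7, r=11.6) → bbox [-9.1,-3,11] .. [14.1,20.2,24.7]
B = cube([7.4, 5.4, 2.2]) → bbox [0,0,0] .. [7.4,5.4,2.2]
lo = A.lo+B.lo = [-9.1+0, -3+0, 11+0] = [-9.100,-3.000,11.000]
hi = A.hi+B.hi = [14.1+7.4, 20.2+5.4, 24.7+2.2] = [21.500,25.600,26.900]
diag = √(30.6²+28.6²+15.9²) = √2007.13 = 44.801


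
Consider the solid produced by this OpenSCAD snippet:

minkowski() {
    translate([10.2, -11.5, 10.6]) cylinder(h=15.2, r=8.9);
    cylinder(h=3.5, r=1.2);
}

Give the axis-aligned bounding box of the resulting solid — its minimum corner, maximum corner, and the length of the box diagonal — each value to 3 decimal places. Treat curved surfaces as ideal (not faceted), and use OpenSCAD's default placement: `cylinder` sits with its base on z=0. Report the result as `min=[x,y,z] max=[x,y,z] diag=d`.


min=[0.100,-21.600,10.600] max=[20.300,-1.400,29.300] diag=34.143

A = translate([10.2, -11.5, 10.6]) cylinder(h=15.2, r=8.9) → bbox [1.3,-20.4,10.6] .. [19.1,-2.6,25.8]
B = cylinder(h=3.5, r=1.2) → bbox [-1.2,-1.2,0] .. [1.2,1.2,3.5]
lo = A.lo+B.lo = [1.3-1.2, -20.4-1.2, 10.6+0] = [0.100,-21.600,10.600]
hi = A.hi+B.hi = [19.1+1.2, -2.6+1.2, 25.8+3.5] = [20.300,-1.400,29.300]
diag = √(20.2²+20.2²+18.7²) = √1165.77 = 34.143
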